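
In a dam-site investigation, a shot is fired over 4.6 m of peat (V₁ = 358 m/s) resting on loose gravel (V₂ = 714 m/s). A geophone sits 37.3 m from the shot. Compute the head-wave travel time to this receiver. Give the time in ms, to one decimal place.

74.5 ms

t = x/V₂ + 2h·√(V₂²−V₁²)/(V₁V₂).
√(V₂²−V₁²) = √(714²−358²) = 617.8 m/s; delay term = 2·4.6·617.8/(358·714) = 0.02223 s.
t = 37.3/714 + 0.02223 = 0.07448 s.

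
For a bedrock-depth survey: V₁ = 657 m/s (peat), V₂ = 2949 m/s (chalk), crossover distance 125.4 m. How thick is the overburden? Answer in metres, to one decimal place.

x_cross = 2h·√((V₂+V₁)/(V₂−V₁)) → h = x_cross / (2·√((V₂+V₁)/(V₂−V₁))).
√((V₂+V₁)/(V₂−V₁)) = √((2949+657)/(2949−657)) = 1.2543.
h = 125.4 / (2·1.2543) = 49.99 m.

50.0 m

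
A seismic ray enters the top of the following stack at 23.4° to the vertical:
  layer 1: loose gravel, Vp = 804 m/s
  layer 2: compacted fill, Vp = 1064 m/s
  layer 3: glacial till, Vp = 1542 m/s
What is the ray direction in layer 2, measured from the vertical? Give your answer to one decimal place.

31.7°

Ray parameter p = sin 23.4° / 804 = 4.9397e-04 s/m.
sin θ_2 = p·V_2 = 4.9397e-04 × 1064 = 0.5256.
θ_2 = arcsin 0.5256 = 31.71°.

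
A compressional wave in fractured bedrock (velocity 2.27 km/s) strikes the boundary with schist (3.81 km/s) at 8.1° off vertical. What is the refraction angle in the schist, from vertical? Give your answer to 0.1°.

Snell's law: sin θ₂ = (V₂/V₁)·sin θ₁ = (3.81/2.27)·sin 8.1° = 0.2365.
θ₂ = sin⁻¹(0.2365) = 13.68° (from vertical).

13.7°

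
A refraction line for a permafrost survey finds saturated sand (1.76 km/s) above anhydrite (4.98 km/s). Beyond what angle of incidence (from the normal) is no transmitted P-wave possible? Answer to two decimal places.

At critical incidence the refracted ray runs along the interface (θ₂ = 90°), so sin θ_c = V₁/V₂.
θ_c = arcsin(1.76/4.98) = arcsin 0.3534 = 20.70°.

20.70°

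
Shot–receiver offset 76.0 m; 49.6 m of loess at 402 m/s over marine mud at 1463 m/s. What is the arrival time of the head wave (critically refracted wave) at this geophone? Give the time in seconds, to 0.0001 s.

t = x/V₂ + 2h·√(V₂²−V₁²)/(V₁V₂).
√(V₂²−V₁²) = √(1463²−402²) = 1406.7 m/s; delay term = 2·49.6·1406.7/(402·1463) = 0.23727 s.
t = 76.0/1463 + 0.23727 = 0.28922 s.

0.2892 s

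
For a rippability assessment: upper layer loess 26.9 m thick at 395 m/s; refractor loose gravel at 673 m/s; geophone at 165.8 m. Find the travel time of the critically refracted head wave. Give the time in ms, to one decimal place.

356.6 ms

θ_c = arcsin(V₁/V₂) = arcsin(395/673) = 35.94°, cos θ_c = 0.8096.
Intercept time tᵢ = 2h cos θ_c / V₁ = 2·26.9·0.8096/395 = 0.11028 s.
t = x/V₂ + tᵢ = 165.8/673 + 0.11028 = 0.35663 s.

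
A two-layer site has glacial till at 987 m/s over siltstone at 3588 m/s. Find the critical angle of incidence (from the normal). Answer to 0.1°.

16.0°

Critical incidence: sin θ_c = V₁/V₂ = 987/3588 = 0.2751.
θ_c = arcsin 0.2751 = 15.97°.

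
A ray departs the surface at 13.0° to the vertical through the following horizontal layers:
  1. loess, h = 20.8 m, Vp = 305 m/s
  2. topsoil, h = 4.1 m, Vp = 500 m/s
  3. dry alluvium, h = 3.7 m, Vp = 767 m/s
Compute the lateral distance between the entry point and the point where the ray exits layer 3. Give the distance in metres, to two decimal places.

p = sin θ₁/V₁ = sin 13.0°/305 = 7.3754e-04 s/m is conserved through the stack.
Layer 1: θ = 13.00°; offset = 20.8·tan 13.00° = 4.8021 m.
Layer 2: sin θ = p·500 = 0.3688 → θ = 21.64°; offset = 4.1·tan 21.64° = 1.6266 m.
Layer 3: sin θ = p·767 = 0.5657 → θ = 34.45°; offset = 3.7·tan 34.45° = 2.5383 m.
Σ offsets = 8.9669 m.

8.97 m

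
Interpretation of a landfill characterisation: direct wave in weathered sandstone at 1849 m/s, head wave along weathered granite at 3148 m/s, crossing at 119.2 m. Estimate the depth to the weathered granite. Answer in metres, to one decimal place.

h = (x_cross/2)·√((V₂−V₁)/(V₂+V₁)).
(V₂−V₁)/(V₂+V₁) = (3148−1849)/(3148+1849) = 0.2600; √ = 0.5099.
h = (119.2/2)·0.5099 = 30.39 m.

30.4 m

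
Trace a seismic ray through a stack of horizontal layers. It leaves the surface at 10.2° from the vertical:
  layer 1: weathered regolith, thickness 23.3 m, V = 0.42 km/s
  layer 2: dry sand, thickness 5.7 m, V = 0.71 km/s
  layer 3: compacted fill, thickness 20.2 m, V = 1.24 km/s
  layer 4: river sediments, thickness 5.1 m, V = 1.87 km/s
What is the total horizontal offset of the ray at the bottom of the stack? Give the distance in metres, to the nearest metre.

Ray parameter p = sin 10.2° / 0.42 km/s = 4.2163e-01 s/km.
Layer 1: θ = 10.20°; offset = 23.3·tan 10.20° = 4.192 m.
Layer 2: sin θ = p·0.71 = 0.2994 → θ = 17.42°; offset = 5.7·tan 17.42° = 1.788 m.
Layer 3: sin θ = p·1.24 = 0.5228 → θ = 31.52°; offset = 20.2·tan 31.52° = 12.389 m.
Layer 4: sin θ = p·1.87 = 0.7884 → θ = 52.04°; offset = 5.1·tan 52.04° = 6.537 m.
Summing the layer offsets gives 24.907 m.

25 m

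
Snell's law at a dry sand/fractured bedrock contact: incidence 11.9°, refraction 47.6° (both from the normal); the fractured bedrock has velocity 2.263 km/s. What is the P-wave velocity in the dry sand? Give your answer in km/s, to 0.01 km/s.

sin 11.9° = 0.2062; sin 47.6° = 0.7385.
V₁ = V₂·(sin θ₁/sin θ₂) = 2.263·(0.2062/0.7385) = 0.63 km/s.

0.63 km/s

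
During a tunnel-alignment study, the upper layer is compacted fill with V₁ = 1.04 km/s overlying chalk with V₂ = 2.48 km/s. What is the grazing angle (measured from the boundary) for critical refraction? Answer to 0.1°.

65.2°

Critical incidence: sin θ_c = V₁/V₂ = 1.04/2.48 = 0.4194.
θ_c = arcsin 0.4194 = 24.79°.
Measured from the interface: 90° − 24.79° = 65.21°.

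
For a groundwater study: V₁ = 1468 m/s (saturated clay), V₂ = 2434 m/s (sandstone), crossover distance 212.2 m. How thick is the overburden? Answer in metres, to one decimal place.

52.8 m

h = (x_cross/2)·√((V₂−V₁)/(V₂+V₁)).
(V₂−V₁)/(V₂+V₁) = (2434−1468)/(2434+1468) = 0.2476; √ = 0.4976.
h = (212.2/2)·0.4976 = 52.79 m.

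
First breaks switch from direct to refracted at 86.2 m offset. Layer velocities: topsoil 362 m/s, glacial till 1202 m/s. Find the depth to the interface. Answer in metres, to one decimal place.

31.6 m

x_cross = 2h·√((V₂+V₁)/(V₂−V₁)) → h = x_cross / (2·√((V₂+V₁)/(V₂−V₁))).
√((V₂+V₁)/(V₂−V₁)) = √((1202+362)/(1202−362)) = 1.3645.
h = 86.2 / (2·1.3645) = 31.59 m.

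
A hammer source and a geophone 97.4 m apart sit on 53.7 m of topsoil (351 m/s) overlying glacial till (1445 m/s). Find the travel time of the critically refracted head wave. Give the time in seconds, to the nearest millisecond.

t = x/V₂ + 2h·√(V₂²−V₁²)/(V₁V₂).
√(V₂²−V₁²) = √(1445²−351²) = 1401.7 m/s; delay term = 2·53.7·1401.7/(351·1445) = 0.29682 s.
t = 97.4/1445 + 0.29682 = 0.36422 s.

0.364 s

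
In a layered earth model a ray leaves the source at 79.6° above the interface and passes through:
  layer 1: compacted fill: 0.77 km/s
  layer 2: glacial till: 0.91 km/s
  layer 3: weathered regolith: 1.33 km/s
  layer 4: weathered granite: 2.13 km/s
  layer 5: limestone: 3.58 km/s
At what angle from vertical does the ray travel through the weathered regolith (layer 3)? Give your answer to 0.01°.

18.17°

From the normal: θ₁ = 90° − 79.6° = 10.4°.
Ray parameter p = sin 10.4° / 0.77 = 2.3444e-01 s/km.
sin θ_3 = p·V_3 = 2.3444e-01 × 1.33 = 0.3118.
θ_3 = 18.17° from the vertical.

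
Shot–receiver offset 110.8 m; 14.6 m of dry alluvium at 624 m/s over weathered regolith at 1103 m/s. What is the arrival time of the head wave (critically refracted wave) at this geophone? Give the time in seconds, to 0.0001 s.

θ_c = arcsin(V₁/V₂) = arcsin(624/1103) = 34.45°, cos θ_c = 0.8246.
Intercept time tᵢ = 2h cos θ_c / V₁ = 2·14.6·0.8246/624 = 0.03859 s.
t = x/V₂ + tᵢ = 110.8/1103 + 0.03859 = 0.13904 s.

0.1390 s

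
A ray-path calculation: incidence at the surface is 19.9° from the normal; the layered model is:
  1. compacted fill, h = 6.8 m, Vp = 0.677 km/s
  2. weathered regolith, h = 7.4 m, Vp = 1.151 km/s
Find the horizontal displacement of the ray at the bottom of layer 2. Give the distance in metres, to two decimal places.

7.71 m

Ray parameter p = sin 19.9° / 0.677 km/s = 5.0278e-01 s/km.
Layer 1: θ = 19.90°; offset = 6.8·tan 19.90° = 2.4616 m.
Layer 2: sin θ = p·1.151 = 0.5787 → θ = 35.36°; offset = 7.4·tan 35.36° = 5.2509 m.
Total horizontal offset = 7.7125 m.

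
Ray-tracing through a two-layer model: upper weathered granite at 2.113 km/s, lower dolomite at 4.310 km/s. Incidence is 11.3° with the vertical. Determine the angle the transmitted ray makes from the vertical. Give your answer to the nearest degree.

sin θ₁/V₁ = sin θ₂/V₂ ⇒ sin θ₂ = 4.310·sin 11.3°/2.113 = 4.310·0.1959/2.113 = 0.3997.
θ₂ = arcsin 0.3997 = 23.56° from the normal.

24°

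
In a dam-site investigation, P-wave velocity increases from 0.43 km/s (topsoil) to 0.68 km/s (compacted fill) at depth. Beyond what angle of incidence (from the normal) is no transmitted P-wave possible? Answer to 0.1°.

At critical incidence the refracted ray runs along the interface (θ₂ = 90°), so sin θ_c = V₁/V₂.
θ_c = arcsin(0.43/0.68) = arcsin 0.6324 = 39.22°.

39.2°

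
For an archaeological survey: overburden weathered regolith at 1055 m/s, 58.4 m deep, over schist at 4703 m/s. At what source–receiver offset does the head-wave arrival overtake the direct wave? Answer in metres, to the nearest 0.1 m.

θ_c = arcsin(1055/4703) = 12.96°, so cos θ_c = 0.9745 and tᵢ = 2h cos θ_c/V₁ = 0.1079 s.
At crossover x/V₁ = x/V₂ + tᵢ ⇒ x = tᵢ/(1/V₁ − 1/V₂) = 0.10789/(9.4787e-04 − 2.1263e-04) = 146.74 m.

146.7 m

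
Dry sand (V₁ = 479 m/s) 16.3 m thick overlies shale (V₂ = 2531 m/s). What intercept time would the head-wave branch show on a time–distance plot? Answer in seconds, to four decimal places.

0.0668 s

θ_c = arcsin(V₁/V₂) = arcsin(479/2531) = 10.91°; cos θ_c = 0.9819.
tᵢ = 2h·cos θ_c / V₁ = 2·16.3·0.9819 / 479 = 0.06683 s.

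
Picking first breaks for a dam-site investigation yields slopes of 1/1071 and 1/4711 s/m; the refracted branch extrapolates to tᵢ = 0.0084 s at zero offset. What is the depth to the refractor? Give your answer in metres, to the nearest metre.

5 m

h = tᵢ·V₁·V₂ / (2·√(V₂²−V₁²)).
√(V₂²−V₁²) = √(4711² − 1071²) = 4587.6 m/s.
h = 0.0084 s × 1071 × 4711 / (2 × 4587.6) = 4.62 m.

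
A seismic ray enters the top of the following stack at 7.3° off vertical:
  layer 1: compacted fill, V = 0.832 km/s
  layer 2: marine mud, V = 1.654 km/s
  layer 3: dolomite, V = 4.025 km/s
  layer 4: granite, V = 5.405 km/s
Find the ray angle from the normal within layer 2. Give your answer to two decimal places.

Ray parameter p = sin 7.3° / 0.832 = 1.5272e-01 s/km.
sin θ_2 = p·V_2 = 1.5272e-01 × 1.654 = 0.2526.
θ_2 = arcsin 0.2526 = 14.63°.

14.63°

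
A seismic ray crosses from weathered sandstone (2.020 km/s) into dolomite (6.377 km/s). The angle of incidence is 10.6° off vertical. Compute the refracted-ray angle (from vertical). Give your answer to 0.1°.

Snell's law: sin θ₂ = (V₂/V₁)·sin θ₁ = (6.377/2.020)·sin 10.6° = 0.5807.
θ₂ = sin⁻¹(0.5807) = 35.50° (from vertical).

35.5°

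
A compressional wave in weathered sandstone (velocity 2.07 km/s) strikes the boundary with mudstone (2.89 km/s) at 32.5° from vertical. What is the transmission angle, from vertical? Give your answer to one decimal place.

Snell's law: sin θ₂ = (V₂/V₁)·sin θ₁ = (2.89/2.07)·sin 32.5° = 0.7501.
θ₂ = sin⁻¹(0.7501) = 48.60° (from vertical).

48.6°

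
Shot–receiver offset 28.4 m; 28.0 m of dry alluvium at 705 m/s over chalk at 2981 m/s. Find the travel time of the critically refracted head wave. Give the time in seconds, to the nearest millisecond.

0.087 s

t = x/V₂ + 2h·√(V₂²−V₁²)/(V₁V₂).
√(V₂²−V₁²) = √(2981²−705²) = 2896.4 m/s; delay term = 2·28.0·2896.4/(705·2981) = 0.07718 s.
t = 28.4/2981 + 0.07718 = 0.08671 s.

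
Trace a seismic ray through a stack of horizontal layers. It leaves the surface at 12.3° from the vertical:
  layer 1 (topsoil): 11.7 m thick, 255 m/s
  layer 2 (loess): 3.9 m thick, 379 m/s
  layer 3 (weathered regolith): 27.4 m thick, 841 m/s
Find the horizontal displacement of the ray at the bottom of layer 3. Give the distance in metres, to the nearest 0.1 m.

Apply Snell's law at each interface; in layer i the horizontal offset is hᵢ·tan θᵢ.
Layer 1: θ = 12.30°; offset = 11.7·tan 12.30° = 2.551 m.
Layer 2: sin θ = 379·sin 12.3°/255 = 0.3166, θ = 18.46°; offset = 3.9·tan 18.46° = 1.302 m.
Layer 3: sin θ = 841·sin 12.3°/255 = 0.7026, θ = 44.63°; offset = 27.4·tan 44.63° = 27.053 m.
Total horizontal offset = 30.906 m.

30.9 m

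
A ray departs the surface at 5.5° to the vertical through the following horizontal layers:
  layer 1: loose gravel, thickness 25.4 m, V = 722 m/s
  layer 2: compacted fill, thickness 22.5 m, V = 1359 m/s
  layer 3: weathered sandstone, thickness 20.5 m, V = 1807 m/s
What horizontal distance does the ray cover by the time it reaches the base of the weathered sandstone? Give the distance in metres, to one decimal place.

11.6 m

Apply Snell's law at each interface; in layer i the horizontal offset is hᵢ·tan θᵢ.
Layer 1: θ = 5.50°; offset = 25.4·tan 5.50° = 2.446 m.
Layer 2: sin θ = 1359·sin 5.5°/722 = 0.1804, θ = 10.39°; offset = 22.5·tan 10.39° = 4.127 m.
Layer 3: sin θ = 1807·sin 5.5°/722 = 0.2399, θ = 13.88°; offset = 20.5·tan 13.88° = 5.065 m.
Total horizontal offset = 11.638 m.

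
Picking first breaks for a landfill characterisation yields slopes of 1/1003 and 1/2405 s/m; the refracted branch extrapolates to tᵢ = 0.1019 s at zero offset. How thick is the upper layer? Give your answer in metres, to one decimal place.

56.2 m

h = tᵢ·V₁·V₂ / (2·√(V₂²−V₁²)).
√(V₂²−V₁²) = √(2405² − 1003²) = 2185.9 m/s.
h = 0.1019 s × 1003 × 2405 / (2 × 2185.9) = 56.23 m.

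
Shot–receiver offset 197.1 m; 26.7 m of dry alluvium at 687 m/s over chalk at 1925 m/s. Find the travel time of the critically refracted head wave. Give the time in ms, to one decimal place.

175.0 ms

t = x/V₂ + 2h·√(V₂²−V₁²)/(V₁V₂).
√(V₂²−V₁²) = √(1925²−687²) = 1798.2 m/s; delay term = 2·26.7·1798.2/(687·1925) = 0.07261 s.
t = 197.1/1925 + 0.07261 = 0.17500 s.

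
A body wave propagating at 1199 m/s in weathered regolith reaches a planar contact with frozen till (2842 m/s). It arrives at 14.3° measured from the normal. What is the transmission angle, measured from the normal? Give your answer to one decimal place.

sin θ₁/V₁ = sin θ₂/V₂ ⇒ sin θ₂ = 2842·sin 14.3°/1199 = 2842·0.2470/1199 = 0.5855.
θ₂ = arcsin 0.5855 = 35.84° from the normal.

35.8°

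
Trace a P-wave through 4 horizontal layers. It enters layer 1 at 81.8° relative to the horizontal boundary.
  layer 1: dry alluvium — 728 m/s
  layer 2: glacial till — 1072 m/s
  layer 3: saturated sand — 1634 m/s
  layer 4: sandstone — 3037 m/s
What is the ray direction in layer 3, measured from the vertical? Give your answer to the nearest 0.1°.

From the normal: θ₁ = 90° − 81.8° = 8.2°.
Ray parameter p = sin 8.2° / 728 = 1.9592e-04 s/m.
sin θ_3 = p·V_3 = 1.9592e-04 × 1634 = 0.3201.
θ_3 = arcsin 0.3201 = 18.67°.

18.7°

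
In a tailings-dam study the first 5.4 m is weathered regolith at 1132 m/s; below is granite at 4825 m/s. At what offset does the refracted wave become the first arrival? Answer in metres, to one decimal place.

13.7 m

θ_c = arcsin(1132/4825) = 13.57°, so cos θ_c = 0.9721 and tᵢ = 2h cos θ_c/V₁ = 0.0093 s.
At crossover x/V₁ = x/V₂ + tᵢ ⇒ x = tᵢ/(1/V₁ − 1/V₂) = 0.00927/(8.8339e-04 − 2.0725e-04) = 13.72 m.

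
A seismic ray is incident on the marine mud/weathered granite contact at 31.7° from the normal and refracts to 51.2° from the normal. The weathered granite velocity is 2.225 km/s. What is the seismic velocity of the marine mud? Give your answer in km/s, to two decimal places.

1.50 km/s

sin 31.7° = 0.5255; sin 51.2° = 0.7793.
V₁ = V₂·(sin θ₁/sin θ₂) = 2.225·(0.5255/0.7793) = 1.50 km/s.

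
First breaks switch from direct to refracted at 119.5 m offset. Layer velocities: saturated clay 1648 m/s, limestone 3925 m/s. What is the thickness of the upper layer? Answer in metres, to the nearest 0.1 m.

38.2 m

x_cross = 2h·√((V₂+V₁)/(V₂−V₁)) → h = x_cross / (2·√((V₂+V₁)/(V₂−V₁))).
√((V₂+V₁)/(V₂−V₁)) = √((3925+1648)/(3925−1648)) = 1.5645.
h = 119.5 / (2·1.5645) = 38.19 m.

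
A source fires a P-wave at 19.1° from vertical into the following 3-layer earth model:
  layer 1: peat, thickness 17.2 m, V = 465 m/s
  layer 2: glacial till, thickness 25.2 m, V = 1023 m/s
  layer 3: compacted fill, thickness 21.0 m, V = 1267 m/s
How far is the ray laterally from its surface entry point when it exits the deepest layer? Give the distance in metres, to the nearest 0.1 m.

73.4 m

p = sin θ₁/V₁ = sin 19.1°/465 = 7.0369e-04 s/m is conserved through the stack.
Layer 1: θ = 19.10°; offset = 17.2·tan 19.10° = 5.956 m.
Layer 2: sin θ = p·1023 = 0.7199 → θ = 46.04°; offset = 25.2·tan 46.04° = 26.136 m.
Layer 3: sin θ = p·1267 = 0.8916 → θ = 63.07°; offset = 21.0·tan 63.07° = 41.344 m.
Σ offsets = 73.436 m.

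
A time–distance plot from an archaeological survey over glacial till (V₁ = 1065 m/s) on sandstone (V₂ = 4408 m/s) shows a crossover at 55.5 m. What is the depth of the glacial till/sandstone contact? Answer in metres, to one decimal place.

21.7 m

x_cross = 2h·√((V₂+V₁)/(V₂−V₁)) → h = x_cross / (2·√((V₂+V₁)/(V₂−V₁))).
√((V₂+V₁)/(V₂−V₁)) = √((4408+1065)/(4408−1065)) = 1.2795.
h = 55.5 / (2·1.2795) = 21.69 m.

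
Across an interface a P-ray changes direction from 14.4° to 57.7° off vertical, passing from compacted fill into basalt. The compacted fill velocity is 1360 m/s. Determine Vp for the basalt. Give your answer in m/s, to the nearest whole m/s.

Snell's law: sin 14.4°/V₁ = sin 57.7°/V₂.
V₂ = V₁·sin 57.7°/sin 14.4° = 1360 × 3.3989 = 4622.45 m/s.

4622 m/s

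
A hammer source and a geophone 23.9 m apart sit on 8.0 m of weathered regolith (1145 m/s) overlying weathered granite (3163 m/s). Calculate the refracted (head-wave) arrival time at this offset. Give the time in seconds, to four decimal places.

t = x/V₂ + 2h·√(V₂²−V₁²)/(V₁V₂).
√(V₂²−V₁²) = √(3163²−1145²) = 2948.5 m/s; delay term = 2·8.0·2948.5/(1145·3163) = 0.01303 s.
t = 23.9/3163 + 0.01303 = 0.02058 s.

0.0206 s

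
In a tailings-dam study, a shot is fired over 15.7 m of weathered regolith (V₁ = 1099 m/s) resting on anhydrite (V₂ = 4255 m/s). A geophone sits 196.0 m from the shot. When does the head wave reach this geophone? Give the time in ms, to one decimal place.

73.7 ms

t = x/V₂ + 2h·√(V₂²−V₁²)/(V₁V₂).
√(V₂²−V₁²) = √(4255²−1099²) = 4110.6 m/s; delay term = 2·15.7·4110.6/(1099·4255) = 0.02760 s.
t = 196.0/4255 + 0.02760 = 0.07367 s.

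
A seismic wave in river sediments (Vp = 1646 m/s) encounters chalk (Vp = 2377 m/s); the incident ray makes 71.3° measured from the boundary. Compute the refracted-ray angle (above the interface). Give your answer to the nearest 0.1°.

62.4°

Angle from the normal: 90° − 71.3° = 18.7°.
Snell's law: sin θ₂ = (V₂/V₁)·sin θ₁ = (2377/1646)·sin 18.7° = 0.4630.
θ₂ = arcsin 0.4630 = 27.58° from the normal.
From the interface: 90° − 27.58° = 62.42°.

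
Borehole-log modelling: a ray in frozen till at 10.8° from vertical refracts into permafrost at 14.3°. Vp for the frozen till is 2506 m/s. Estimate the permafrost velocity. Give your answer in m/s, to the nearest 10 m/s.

sin 10.8° = 0.1874; sin 14.3° = 0.2470.
V₂ = V₁·(sin θ₂/sin θ₁) = 2506·(0.2470/0.1874) = 3303.32 m/s.

3300 m/s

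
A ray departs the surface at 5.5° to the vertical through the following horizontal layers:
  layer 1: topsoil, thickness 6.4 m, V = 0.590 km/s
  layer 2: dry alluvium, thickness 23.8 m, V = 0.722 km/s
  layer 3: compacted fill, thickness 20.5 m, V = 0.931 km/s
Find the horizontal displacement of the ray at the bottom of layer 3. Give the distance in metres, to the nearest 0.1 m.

6.6 m

Apply Snell's law at each interface; in layer i the horizontal offset is hᵢ·tan θᵢ.
Layer 1: θ = 5.50°; offset = 6.4·tan 5.50° = 0.616 m.
Layer 2: sin θ = 0.722·sin 5.5°/0.590 = 0.1173, θ = 6.74°; offset = 23.8·tan 6.74° = 2.811 m.
Layer 3: sin θ = 0.931·sin 5.5°/0.590 = 0.1512, θ = 8.70°; offset = 20.5·tan 8.70° = 3.137 m.
Σ offsets = 6.564 m.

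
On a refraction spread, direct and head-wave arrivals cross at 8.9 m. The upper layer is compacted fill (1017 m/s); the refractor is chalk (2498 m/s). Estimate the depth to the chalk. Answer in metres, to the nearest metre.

x_cross = 2h·√((V₂+V₁)/(V₂−V₁)) → h = x_cross / (2·√((V₂+V₁)/(V₂−V₁))).
√((V₂+V₁)/(V₂−V₁)) = √((2498+1017)/(2498−1017)) = 1.5406.
h = 8.9 / (2·1.5406) = 2.89 m.

3 m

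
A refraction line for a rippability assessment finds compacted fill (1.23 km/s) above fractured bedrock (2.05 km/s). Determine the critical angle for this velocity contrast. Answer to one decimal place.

At critical incidence the refracted ray runs along the interface (θ₂ = 90°), so sin θ_c = V₁/V₂.
θ_c = arcsin(1.23/2.05) = arcsin 0.6000 = 36.87°.

36.9°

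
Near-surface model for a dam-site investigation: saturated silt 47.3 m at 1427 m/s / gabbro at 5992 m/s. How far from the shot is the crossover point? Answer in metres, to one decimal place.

120.6 m

x_cross = 2h·√((V₂+V₁)/(V₂−V₁)).
(V₂+V₁)/(V₂−V₁) = (5992+1427)/(5992−1427) = 1.6252; √ = 1.2748.
x_cross = 2·47.3·1.2748 = 120.60 m.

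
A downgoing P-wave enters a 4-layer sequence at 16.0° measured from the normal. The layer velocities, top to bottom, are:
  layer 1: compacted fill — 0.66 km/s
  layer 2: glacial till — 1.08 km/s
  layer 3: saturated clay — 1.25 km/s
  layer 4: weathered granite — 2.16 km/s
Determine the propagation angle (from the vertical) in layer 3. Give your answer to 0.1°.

31.5°

Ray parameter p = sin 16.0° / 0.66 = 4.1763e-01 s/km.
sin θ_3 = p·V_3 = 4.1763e-01 × 1.25 = 0.5220.
θ_3 = 31.47° from the vertical.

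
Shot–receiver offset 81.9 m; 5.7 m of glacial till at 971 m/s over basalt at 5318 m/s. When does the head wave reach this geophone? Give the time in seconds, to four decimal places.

θ_c = arcsin(V₁/V₂) = arcsin(971/5318) = 10.52°, cos θ_c = 0.9832.
Intercept time tᵢ = 2h cos θ_c / V₁ = 2·5.7·0.9832/971 = 0.01154 s.
t = x/V₂ + tᵢ = 81.9/5318 + 0.01154 = 0.02694 s.

0.0269 s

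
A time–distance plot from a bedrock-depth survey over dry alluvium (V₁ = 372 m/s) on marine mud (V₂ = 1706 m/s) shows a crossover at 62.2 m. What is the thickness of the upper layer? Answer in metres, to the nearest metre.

25 m

h = (x_cross/2)·√((V₂−V₁)/(V₂+V₁)).
(V₂−V₁)/(V₂+V₁) = (1706−372)/(1706+372) = 0.6420; √ = 0.8012.
h = (62.2/2)·0.8012 = 24.92 m.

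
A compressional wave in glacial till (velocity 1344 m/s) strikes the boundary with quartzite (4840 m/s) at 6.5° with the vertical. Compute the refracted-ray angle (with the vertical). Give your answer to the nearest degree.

24°

Snell's law: sin θ₂ = (V₂/V₁)·sin θ₁ = (4840/1344)·sin 6.5° = 0.4077.
θ₂ = arcsin 0.4077 = 24.06° from the normal.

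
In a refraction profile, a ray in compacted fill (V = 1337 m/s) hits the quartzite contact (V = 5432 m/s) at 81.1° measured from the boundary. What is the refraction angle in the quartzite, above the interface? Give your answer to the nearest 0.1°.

Convert to the normal: θ₁ = 90° − 81.1° = 8.9°.
Snell's law: sin θ₂ = (V₂/V₁)·sin θ₁ = (5432/1337)·sin 8.9° = 0.6286.
θ₂ = sin⁻¹(0.6286) = 38.94° (from vertical).
From the interface: 90° − 38.94° = 51.06°.

51.1°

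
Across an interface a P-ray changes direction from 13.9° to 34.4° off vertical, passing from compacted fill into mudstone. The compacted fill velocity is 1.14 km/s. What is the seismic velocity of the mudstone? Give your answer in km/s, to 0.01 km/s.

Snell's law: sin 13.9°/V₁ = sin 34.4°/V₂.
V₂ = V₁·sin 34.4°/sin 13.9° = 1.14 × 2.3518 = 2.68 km/s.

2.68 km/s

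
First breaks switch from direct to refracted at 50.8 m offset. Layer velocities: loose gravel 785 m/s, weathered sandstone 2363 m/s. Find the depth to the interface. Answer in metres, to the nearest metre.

18 m

x_cross = 2h·√((V₂+V₁)/(V₂−V₁)) → h = x_cross / (2·√((V₂+V₁)/(V₂−V₁))).
√((V₂+V₁)/(V₂−V₁)) = √((2363+785)/(2363−785)) = 1.4124.
h = 50.8 / (2·1.4124) = 17.98 m.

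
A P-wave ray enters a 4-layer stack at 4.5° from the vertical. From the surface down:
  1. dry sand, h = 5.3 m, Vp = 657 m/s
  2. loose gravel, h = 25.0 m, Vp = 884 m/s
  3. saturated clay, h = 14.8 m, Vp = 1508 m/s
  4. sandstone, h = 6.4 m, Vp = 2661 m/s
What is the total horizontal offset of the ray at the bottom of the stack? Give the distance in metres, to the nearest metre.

Apply Snell's law at each interface; in layer i the horizontal offset is hᵢ·tan θᵢ.
Layer 1: θ = 4.50°; offset = 5.3·tan 4.50° = 0.417 m.
Layer 2: sin θ = 884·sin 4.5°/657 = 0.1056, θ = 6.06°; offset = 25.0·tan 6.06° = 2.654 m.
Layer 3: sin θ = 1508·sin 4.5°/657 = 0.1801, θ = 10.37°; offset = 14.8·tan 10.37° = 2.710 m.
Layer 4: sin θ = 2661·sin 4.5°/657 = 0.3178, θ = 18.53°; offset = 6.4·tan 18.53° = 2.145 m.
Σ offsets = 7.926 m.

8 m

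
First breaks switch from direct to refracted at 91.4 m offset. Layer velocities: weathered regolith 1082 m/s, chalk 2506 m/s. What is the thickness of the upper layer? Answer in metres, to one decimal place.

h = (x_cross/2)·√((V₂−V₁)/(V₂+V₁)).
(V₂−V₁)/(V₂+V₁) = (2506−1082)/(2506+1082) = 0.3969; √ = 0.6300.
h = (91.4/2)·0.6300 = 28.79 m.

28.8 m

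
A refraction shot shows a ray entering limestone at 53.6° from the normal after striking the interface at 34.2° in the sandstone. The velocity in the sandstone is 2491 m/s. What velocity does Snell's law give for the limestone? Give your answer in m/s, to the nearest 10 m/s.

Snell's law: sin 34.2°/V₁ = sin 53.6°/V₂.
V₂ = V₁·sin 53.6°/sin 34.2° = 2491 × 1.4320 = 3567.07 m/s.

3570 m/s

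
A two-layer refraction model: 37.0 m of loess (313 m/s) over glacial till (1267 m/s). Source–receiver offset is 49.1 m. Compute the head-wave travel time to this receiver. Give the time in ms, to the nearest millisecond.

268 ms

t = x/V₂ + 2h·√(V₂²−V₁²)/(V₁V₂).
√(V₂²−V₁²) = √(1267²−313²) = 1227.7 m/s; delay term = 2·37.0·1227.7/(313·1267) = 0.22909 s.
t = 49.1/1267 + 0.22909 = 0.26785 s.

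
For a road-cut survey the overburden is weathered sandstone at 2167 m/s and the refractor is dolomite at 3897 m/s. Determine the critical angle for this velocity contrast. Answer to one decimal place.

33.8°

At critical incidence the refracted ray runs along the interface (θ₂ = 90°), so sin θ_c = V₁/V₂.
θ_c = arcsin(2167/3897) = arcsin 0.5561 = 33.78°.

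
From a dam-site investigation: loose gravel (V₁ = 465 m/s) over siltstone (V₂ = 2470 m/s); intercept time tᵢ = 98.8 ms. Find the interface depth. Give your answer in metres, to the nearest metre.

23 m

h = tᵢ·V₁·V₂ / (2·√(V₂²−V₁²)).
√(V₂²−V₁²) = √(2470² − 465²) = 2425.8 m/s.
h = 0.0988 s × 465 × 2470 / (2 × 2425.8) = 23.39 m.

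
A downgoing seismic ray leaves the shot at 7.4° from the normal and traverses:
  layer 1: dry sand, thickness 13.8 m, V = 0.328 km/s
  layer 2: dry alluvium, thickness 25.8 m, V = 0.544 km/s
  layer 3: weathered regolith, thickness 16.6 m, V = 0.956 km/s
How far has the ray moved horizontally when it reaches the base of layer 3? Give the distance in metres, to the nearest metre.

14 m

Ray parameter p = sin 7.4° / 0.328 km/s = 3.9267e-01 s/km.
Layer 1: θ = 7.40°; offset = 13.8·tan 7.40° = 1.792 m.
Layer 2: sin θ = p·0.544 = 0.2136 → θ = 12.33°; offset = 25.8·tan 12.33° = 5.641 m.
Layer 3: sin θ = p·0.956 = 0.3754 → θ = 22.05°; offset = 16.6·tan 22.05° = 6.723 m.
Total horizontal offset = 14.157 m.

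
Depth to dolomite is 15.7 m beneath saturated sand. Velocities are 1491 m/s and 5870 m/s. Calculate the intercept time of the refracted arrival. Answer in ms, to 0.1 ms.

tᵢ = 2h·√(V₂²−V₁²)/(V₁V₂).
√(V₂²−V₁²) = √(5870²−1491²) = 5677.5 m/s.
tᵢ = 2·15.7·5677.5/(1491·5870) = 0.02037 s.

20.4 ms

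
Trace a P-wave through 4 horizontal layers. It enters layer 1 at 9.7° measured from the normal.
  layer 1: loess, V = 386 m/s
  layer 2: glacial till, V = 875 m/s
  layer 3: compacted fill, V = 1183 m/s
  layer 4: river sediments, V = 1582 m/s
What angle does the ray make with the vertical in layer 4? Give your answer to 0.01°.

Ray parameter p = sin 9.7° / 386 = 4.3650e-04 s/m.
sin θ_4 = p·V_4 = 4.3650e-04 × 1582 = 0.6905.
θ_4 = arcsin 0.6905 = 43.67°.

43.67°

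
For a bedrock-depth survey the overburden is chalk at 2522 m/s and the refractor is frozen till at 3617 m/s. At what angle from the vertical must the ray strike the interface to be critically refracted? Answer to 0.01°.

44.21°

Critical incidence: sin θ_c = V₁/V₂ = 2522/3617 = 0.6973.
θ_c = arcsin 0.6973 = 44.21°.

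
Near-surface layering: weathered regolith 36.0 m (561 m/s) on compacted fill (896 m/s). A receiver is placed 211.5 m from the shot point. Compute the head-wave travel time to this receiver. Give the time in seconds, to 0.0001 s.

θ_c = arcsin(V₁/V₂) = arcsin(561/896) = 38.76°, cos θ_c = 0.7797.
Intercept time tᵢ = 2h cos θ_c / V₁ = 2·36.0·0.7797/561 = 0.10007 s.
t = x/V₂ + tᵢ = 211.5/896 + 0.10007 = 0.33612 s.

0.3361 s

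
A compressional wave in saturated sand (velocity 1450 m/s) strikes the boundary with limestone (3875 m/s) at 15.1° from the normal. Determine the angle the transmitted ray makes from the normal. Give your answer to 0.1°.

44.1°

Snell's law: sin θ₂ = (V₂/V₁)·sin θ₁ = (3875/1450)·sin 15.1° = 0.6962.
θ₂ = arcsin 0.6962 = 44.12° from the normal.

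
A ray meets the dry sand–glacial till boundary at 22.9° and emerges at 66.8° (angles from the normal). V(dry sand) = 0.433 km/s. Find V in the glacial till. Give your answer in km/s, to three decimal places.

1.023 km/s

Snell's law: sin 22.9°/V₁ = sin 66.8°/V₂.
V₂ = V₁·sin 66.8°/sin 22.9° = 0.433 × 2.3621 = 1.023 km/s.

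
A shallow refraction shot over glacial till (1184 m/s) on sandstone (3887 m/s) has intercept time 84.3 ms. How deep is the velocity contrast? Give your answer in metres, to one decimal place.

h = tᵢ·V₁·V₂ / (2·√(V₂²−V₁²)).
√(V₂²−V₁²) = √(3887² − 1184²) = 3702.3 m/s.
h = 0.0843 s × 1184 × 3887 / (2 × 3702.3) = 52.40 m.

52.4 m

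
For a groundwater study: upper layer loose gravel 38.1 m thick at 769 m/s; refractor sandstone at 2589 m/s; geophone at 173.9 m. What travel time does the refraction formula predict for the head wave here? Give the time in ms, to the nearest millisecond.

t = x/V₂ + 2h·√(V₂²−V₁²)/(V₁V₂).
√(V₂²−V₁²) = √(2589²−769²) = 2472.2 m/s; delay term = 2·38.1·2472.2/(769·2589) = 0.09462 s.
t = 173.9/2589 + 0.09462 = 0.16179 s.

162 ms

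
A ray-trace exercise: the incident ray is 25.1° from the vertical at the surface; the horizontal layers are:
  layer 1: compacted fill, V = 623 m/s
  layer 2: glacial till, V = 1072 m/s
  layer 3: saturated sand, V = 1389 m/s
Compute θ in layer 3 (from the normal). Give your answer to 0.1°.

71.0°

Ray parameter p = sin 25.1° / 623 = 6.8090e-04 s/m.
sin θ_3 = p·V_3 = 6.8090e-04 × 1389 = 0.9458.
θ_3 = 71.04° from the vertical.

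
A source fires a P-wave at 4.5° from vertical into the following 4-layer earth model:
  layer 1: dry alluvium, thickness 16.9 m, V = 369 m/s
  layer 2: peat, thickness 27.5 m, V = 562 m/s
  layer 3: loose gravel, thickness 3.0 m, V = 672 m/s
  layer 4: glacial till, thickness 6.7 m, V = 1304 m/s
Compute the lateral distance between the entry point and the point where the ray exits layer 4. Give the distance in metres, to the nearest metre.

7 m

Ray parameter p = sin 4.5° / 369 m/s = 2.1263e-04 s/m.
Layer 1: θ = 4.50°; offset = 16.9·tan 4.50° = 1.330 m.
Layer 2: sin θ = p·562 = 0.1195 → θ = 6.86°; offset = 27.5·tan 6.86° = 3.310 m.
Layer 3: sin θ = p·672 = 0.1429 → θ = 8.21°; offset = 3.0·tan 8.21° = 0.433 m.
Layer 4: sin θ = p·1304 = 0.2773 → θ = 16.10°; offset = 6.7·tan 16.10° = 1.933 m.
Summing the layer offsets gives 7.006 m.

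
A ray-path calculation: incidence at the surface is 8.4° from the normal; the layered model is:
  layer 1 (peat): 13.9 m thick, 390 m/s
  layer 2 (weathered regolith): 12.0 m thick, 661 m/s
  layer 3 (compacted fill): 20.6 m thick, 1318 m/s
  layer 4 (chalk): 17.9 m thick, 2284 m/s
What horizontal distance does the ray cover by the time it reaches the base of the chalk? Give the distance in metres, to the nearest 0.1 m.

Apply Snell's law at each interface; in layer i the horizontal offset is hᵢ·tan θᵢ.
Layer 1: θ = 8.40°; offset = 13.9·tan 8.40° = 2.053 m.
Layer 2: sin θ = 661·sin 8.4°/390 = 0.2476, θ = 14.34°; offset = 12.0·tan 14.34° = 3.067 m.
Layer 3: sin θ = 1318·sin 8.4°/390 = 0.4937, θ = 29.58°; offset = 20.6·tan 29.58° = 11.694 m.
Layer 4: sin θ = 2284·sin 8.4°/390 = 0.8555, θ = 58.82°; offset = 17.9·tan 58.82° = 29.577 m.
Summing the layer offsets gives 46.390 m.

46.4 m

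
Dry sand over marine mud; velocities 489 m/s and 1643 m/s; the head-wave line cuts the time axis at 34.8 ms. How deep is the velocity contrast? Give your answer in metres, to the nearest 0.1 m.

θ_c = arcsin(489/1643) = 17.32°; cos θ_c = 0.9547.
tᵢ = 2h cos θ_c/V₁ ⇒ h = tᵢ·V₁/(2 cos θ_c) = 0.0348·489/(2·0.9547) = 8.91 m.

8.9 m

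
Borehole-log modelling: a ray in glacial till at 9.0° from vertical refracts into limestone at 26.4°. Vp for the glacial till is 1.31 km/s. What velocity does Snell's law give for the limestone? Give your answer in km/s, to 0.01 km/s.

3.72 km/s

sin 9.0° = 0.1564; sin 26.4° = 0.4446.
V₂ = V₁·(sin θ₂/sin θ₁) = 1.31·(0.4446/0.1564) = 3.72 km/s.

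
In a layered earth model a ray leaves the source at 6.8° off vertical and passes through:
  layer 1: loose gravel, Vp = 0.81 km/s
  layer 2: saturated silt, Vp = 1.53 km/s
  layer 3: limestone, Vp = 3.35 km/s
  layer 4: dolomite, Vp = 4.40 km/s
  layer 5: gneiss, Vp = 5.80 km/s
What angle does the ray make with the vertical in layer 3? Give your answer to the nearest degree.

Snell's law across each interface conserves sin θ / V, so sin θ_3 = V_3·sin θ₁/V₁.
sin θ_3 = 3.35 × sin 6.8° / 0.81 = 0.4897.
θ_3 = 29.32° from the vertical.

29°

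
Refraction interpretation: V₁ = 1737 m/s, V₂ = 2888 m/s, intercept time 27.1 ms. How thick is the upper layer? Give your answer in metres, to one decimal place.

θ_c = arcsin(1737/2888) = 36.97°; cos θ_c = 0.7989.
tᵢ = 2h cos θ_c/V₁ ⇒ h = tᵢ·V₁/(2 cos θ_c) = 0.0271·1737/(2·0.7989) = 29.46 m.

29.5 m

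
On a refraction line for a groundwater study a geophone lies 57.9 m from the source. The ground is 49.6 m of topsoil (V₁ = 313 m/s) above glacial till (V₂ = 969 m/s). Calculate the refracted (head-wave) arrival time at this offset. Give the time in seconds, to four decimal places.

0.3597 s

t = x/V₂ + 2h·√(V₂²−V₁²)/(V₁V₂).
√(V₂²−V₁²) = √(969²−313²) = 917.1 m/s; delay term = 2·49.6·917.1/(313·969) = 0.29994 s.
t = 57.9/969 + 0.29994 = 0.35970 s.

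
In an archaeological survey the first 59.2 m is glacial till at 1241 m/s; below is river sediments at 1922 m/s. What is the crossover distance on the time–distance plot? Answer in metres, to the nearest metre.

θ_c = arcsin(1241/1922) = 40.22°, so cos θ_c = 0.7636 and tᵢ = 2h cos θ_c/V₁ = 0.0729 s.
At crossover x/V₁ = x/V₂ + tᵢ ⇒ x = tᵢ/(1/V₁ − 1/V₂) = 0.07285/(8.0580e-04 − 5.2029e-04) = 255.17 m.

255 m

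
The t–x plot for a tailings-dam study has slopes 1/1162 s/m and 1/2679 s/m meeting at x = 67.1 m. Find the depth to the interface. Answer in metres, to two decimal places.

h = (x_cross/2)·√((V₂−V₁)/(V₂+V₁)).
(V₂−V₁)/(V₂+V₁) = (2679−1162)/(2679+1162) = 0.3949; √ = 0.6284.
h = (67.1/2)·0.6284 = 21.08 m.

21.08 m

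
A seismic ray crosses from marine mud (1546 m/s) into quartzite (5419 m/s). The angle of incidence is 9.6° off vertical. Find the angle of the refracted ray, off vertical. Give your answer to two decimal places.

sin θ₁/V₁ = sin θ₂/V₂ ⇒ sin θ₂ = 5419·sin 9.6°/1546 = 5419·0.1668/1546 = 0.5846.
θ₂ = sin⁻¹(0.5846) = 35.77° (from vertical).

35.77°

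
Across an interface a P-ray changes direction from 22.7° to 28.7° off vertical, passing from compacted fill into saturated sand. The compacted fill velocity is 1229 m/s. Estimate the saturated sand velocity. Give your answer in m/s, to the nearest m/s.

1529 m/s

Snell's law: sin 22.7°/V₁ = sin 28.7°/V₂.
V₂ = V₁·sin 28.7°/sin 22.7° = 1229 × 1.2444 = 1529.37 m/s.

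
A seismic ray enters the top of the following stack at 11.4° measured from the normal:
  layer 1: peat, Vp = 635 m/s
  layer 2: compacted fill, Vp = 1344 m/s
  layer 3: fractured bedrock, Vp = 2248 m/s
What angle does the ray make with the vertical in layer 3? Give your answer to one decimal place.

Ray parameter p = sin 11.4° / 635 = 3.1127e-04 s/m.
sin θ_3 = p·V_3 = 3.1127e-04 × 2248 = 0.6997.
θ_3 = 44.41° from the vertical.

44.4°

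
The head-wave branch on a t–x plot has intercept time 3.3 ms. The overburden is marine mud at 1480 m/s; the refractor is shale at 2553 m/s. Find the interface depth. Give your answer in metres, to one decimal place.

3.0 m

θ_c = arcsin(1480/2553) = 35.43°; cos θ_c = 0.8148.
tᵢ = 2h cos θ_c/V₁ ⇒ h = tᵢ·V₁/(2 cos θ_c) = 0.0033·1480/(2·0.8148) = 3.00 m.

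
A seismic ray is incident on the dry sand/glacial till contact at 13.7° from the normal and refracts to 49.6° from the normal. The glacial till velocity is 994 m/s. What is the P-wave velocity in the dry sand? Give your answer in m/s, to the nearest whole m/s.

309 m/s

sin 13.7° = 0.2368; sin 49.6° = 0.7615.
V₁ = V₂·(sin θ₁/sin θ₂) = 994·(0.2368/0.7615) = 309.13 m/s.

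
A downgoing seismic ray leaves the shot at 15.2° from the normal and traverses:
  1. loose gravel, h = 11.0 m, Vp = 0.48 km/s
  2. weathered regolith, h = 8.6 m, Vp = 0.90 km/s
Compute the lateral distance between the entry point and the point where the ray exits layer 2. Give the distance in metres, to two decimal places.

7.84 m

Apply Snell's law at each interface; in layer i the horizontal offset is hᵢ·tan θᵢ.
Layer 1: θ = 15.20°; offset = 11.0·tan 15.20° = 2.9886 m.
Layer 2: sin θ = 0.90·sin 15.2°/0.48 = 0.4916, θ = 29.45°; offset = 8.6·tan 29.45° = 4.8550 m.
Summing the layer offsets gives 7.8436 m.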